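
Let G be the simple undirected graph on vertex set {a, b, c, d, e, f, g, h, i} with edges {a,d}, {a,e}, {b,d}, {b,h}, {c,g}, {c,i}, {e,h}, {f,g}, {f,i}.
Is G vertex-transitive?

G has two connected components, {a, b, d, e, h} and {c, f, g, i}; each is 2-regular, so G = C_5 ⊔ C_4. The orbit of a under Aut(G) is {a, b, d, e, h}, which does not contain c, so G is not vertex-transitive.

No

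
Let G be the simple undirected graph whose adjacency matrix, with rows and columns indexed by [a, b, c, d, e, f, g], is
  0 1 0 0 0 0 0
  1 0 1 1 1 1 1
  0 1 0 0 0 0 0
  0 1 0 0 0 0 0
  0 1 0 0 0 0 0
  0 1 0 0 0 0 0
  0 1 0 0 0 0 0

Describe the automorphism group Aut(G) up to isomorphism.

S_6

Vertex b has degree 6 and every other vertex has degree 1, so G is the star K_{1,6} with centre b. Any automorphism fixes the centre and permutes the 6 leaves freely, so Aut(G) ≅ S_6 of order 6! = 720.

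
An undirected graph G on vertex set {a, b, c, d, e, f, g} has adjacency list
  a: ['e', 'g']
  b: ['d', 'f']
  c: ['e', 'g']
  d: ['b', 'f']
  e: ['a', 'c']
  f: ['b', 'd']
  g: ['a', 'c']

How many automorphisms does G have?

48

G has two connected components, {a, c, e, g} and {b, d, f}; each is 2-regular, so G = C_4 ⊔ C_3. The components are non-isomorphic (different sizes), so Aut(G) = Aut(C_4) × Aut(C_3) = D_4 × D_3 of order 8·6 = 48.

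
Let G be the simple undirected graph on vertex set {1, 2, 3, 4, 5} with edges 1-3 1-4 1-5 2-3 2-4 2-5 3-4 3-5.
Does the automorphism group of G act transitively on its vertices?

No

Vertex 3 is the only vertex of degree 4, so every automorphism fixes it; G is not vertex-transitive.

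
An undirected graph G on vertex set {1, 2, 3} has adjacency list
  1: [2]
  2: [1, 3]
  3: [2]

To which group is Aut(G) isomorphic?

Z_2

The degree sequence is [1, 2, 1]; the two degree-1 vertices 1 and 3 are the ends of a path, so G = P_3. The only nontrivial automorphism of a path is the end-to-end reflection, so Aut(G) ≅ Z_2.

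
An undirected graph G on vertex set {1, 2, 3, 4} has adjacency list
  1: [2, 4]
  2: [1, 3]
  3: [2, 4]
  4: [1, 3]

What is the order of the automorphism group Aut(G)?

G is 2-regular and bipartite on 2^2 = 4 vertices with girth 4; it is the hypercube graph Q_2. The symmetry group of the 2-cube is the hyperoctahedral group B_2 = Z_2 ≀ S_2, of order 2^2·2! = 8.

8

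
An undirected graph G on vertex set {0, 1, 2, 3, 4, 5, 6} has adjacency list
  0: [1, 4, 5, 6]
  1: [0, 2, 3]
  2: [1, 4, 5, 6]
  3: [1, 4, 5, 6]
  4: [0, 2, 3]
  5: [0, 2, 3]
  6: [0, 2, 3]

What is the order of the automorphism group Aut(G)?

144

The vertices split by degree into {0, 2, 3} (degree 4) and {1, 4, 5, 6} (degree 3); every edge runs between the two parts, so G is the complete bipartite graph K_{3,4}. The parts have unequal sizes, so no automorphism swaps them; each part is permuted independently, giving S_4 × S_3 of order 4!·3! = 144.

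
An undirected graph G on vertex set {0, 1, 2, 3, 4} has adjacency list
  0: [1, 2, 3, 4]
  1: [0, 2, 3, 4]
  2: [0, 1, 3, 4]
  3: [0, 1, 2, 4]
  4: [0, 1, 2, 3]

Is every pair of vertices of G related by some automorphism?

All 5 vertices are pairwise adjacent: G = K_5. Every bijection on the vertex set is an automorphism of K_5; hence Aut(K_5) ≅ S_5, order 120. This group acts transitively on the 5 vertices.

Yes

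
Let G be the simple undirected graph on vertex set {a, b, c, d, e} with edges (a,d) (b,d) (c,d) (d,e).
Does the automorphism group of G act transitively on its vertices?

Vertex d is the only vertex of degree 4, so every automorphism fixes it; G is not vertex-transitive.

No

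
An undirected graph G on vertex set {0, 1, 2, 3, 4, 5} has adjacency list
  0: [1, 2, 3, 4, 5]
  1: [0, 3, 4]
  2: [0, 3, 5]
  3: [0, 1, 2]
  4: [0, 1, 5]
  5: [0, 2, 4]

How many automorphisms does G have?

Vertex 0 is the unique vertex of degree 5; the remaining 5 vertices each have degree 3 and induce a cycle, so G is the wheel on 6 vertices with hub 0. With the hub fixed, the remaining symmetry is that of the rim cycle C_5, giving the dihedral group D_5.

10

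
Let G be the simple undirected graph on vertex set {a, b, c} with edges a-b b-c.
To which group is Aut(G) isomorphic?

C_2

The degree sequence is [1, 2, 1]; the two degree-1 vertices a and c are the ends of a path, so G = P_3. The only nontrivial automorphism of a path is the end-to-end reflection, so Aut(G) ≅ Z_2.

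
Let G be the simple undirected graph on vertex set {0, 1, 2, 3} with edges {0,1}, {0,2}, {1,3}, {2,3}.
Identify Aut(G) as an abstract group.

Z_2^2 ⋊ S_2

G is 2-regular and bipartite on 2^2 = 4 vertices with girth 4; it is the hypercube graph Q_2. The symmetry group of the 2-cube is the hyperoctahedral group B_2 = Z_2 ≀ S_2, of order 2^2·2! = 8.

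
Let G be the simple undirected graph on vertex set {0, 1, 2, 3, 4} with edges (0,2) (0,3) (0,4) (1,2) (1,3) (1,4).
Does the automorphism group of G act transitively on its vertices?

Automorphisms preserve degree, but G has vertices of degree 2 and vertices of degree 3; no automorphism maps one to the other, so G is not vertex-transitive.

No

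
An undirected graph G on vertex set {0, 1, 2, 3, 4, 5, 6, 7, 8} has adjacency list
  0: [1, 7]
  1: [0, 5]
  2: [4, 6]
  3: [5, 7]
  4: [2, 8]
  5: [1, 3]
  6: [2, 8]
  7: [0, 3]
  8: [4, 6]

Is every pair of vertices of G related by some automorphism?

G has two connected components, {0, 1, 3, 5, 7} and {2, 4, 6, 8}; each is 2-regular, so G = C_5 ⊔ C_4. The orbit of 0 under Aut(G) is {0, 1, 3, 5, 7}, which does not contain 2, so G is not vertex-transitive.

No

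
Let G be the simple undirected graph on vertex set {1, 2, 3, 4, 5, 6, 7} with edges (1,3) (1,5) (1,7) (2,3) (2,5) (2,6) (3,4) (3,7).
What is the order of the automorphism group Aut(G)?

1

Degrees alone do not determine every vertex (e.g. 1 and 2 both have degree 3), but their neighbour-degree multisets differ: N(1) has degrees [2, 2, 4] while N(2) has degrees [1, 2, 4]. Repeating this refinement separates all vertices, so the only automorphism is the identity.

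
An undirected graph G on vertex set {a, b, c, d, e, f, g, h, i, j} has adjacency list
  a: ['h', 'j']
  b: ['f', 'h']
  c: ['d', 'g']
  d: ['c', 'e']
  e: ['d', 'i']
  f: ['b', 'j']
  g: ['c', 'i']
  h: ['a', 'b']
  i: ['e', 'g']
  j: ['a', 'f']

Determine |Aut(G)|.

200

G has two connected components, {a, b, f, h, j} and {c, d, e, g, i}; each is 2-regular, so G = C_5 ⊔ C_5. Aut of a disjoint union of two copies of C_5 is the wreath product D_5 ≀ Z_2, of order 2·10² = 200.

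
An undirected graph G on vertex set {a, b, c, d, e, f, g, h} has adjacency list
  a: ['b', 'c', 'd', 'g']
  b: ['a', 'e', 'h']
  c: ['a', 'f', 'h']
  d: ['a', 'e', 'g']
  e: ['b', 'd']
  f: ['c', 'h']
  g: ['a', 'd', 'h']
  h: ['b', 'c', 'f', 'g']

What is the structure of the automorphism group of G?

The degree sequence is [4, 3, 3, 3, 2, 2, 3, 4]. Checking the degree-preserving permutations of the vertex set shows that none except the identity preserves every edge, so Aut(G) is trivial.

1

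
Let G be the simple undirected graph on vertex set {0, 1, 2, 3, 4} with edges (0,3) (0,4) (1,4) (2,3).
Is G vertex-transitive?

No

Automorphisms preserve degree, but G has vertices of degree 1 and vertices of degree 2; no automorphism maps one to the other, so G is not vertex-transitive.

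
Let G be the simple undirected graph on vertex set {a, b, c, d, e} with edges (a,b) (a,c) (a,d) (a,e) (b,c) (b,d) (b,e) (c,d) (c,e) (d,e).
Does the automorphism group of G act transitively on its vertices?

Yes

All 5 vertices are pairwise adjacent: G = K_5. Every bijection on the vertex set is an automorphism of K_5; hence Aut(K_5) ≅ S_5, order 120. Under this action every vertex can be carried to every other, so G is vertex-transitive.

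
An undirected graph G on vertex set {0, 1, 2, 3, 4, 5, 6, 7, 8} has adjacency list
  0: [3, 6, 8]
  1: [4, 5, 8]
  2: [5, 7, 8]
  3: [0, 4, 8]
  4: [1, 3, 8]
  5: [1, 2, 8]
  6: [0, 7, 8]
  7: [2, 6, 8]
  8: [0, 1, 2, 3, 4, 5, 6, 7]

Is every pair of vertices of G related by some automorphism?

No

Vertex 8 is the only vertex of degree 8, so every automorphism fixes it; G is not vertex-transitive.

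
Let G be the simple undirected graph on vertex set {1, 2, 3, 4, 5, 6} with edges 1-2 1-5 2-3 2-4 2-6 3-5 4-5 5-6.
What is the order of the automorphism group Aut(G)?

The vertices split by degree into {2, 5} (degree 4) and {1, 3, 4, 6} (degree 2); every edge runs between the two parts, so G is the complete bipartite graph K_{2,4}. The parts have unequal sizes, so no automorphism swaps them; each part is permuted independently, giving S_4 × S_2 of order 4!·2! = 48.

48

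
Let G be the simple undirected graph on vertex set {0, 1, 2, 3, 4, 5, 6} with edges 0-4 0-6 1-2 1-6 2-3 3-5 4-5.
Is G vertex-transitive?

G is 2-regular and connected on 7 vertices, i.e. the cycle C_7. The automorphisms of the 7-cycle are exactly the symmetries of a regular 7-gon: the dihedral group D_7, |D_7| = 14. Under this action every vertex can be carried to every other, so G is vertex-transitive.

Yes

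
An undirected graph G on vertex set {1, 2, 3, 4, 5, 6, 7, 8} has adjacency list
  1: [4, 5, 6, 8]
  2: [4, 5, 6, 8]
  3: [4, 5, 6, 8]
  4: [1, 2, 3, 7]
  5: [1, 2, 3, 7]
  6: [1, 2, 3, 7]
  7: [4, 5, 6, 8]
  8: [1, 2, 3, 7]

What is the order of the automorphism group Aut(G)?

G is 4-regular and bipartite with parts {4, 5, 6, 8} and {1, 2, 3, 7} (each part is independent and every cross-pair is an edge), so G = K_{4,4}. Aut(K_{4,4}) is the wreath product S_4 ≀ Z_2: permute within each part, then optionally swap the parts; |Aut| = 2·(4!)² = 1152.

1152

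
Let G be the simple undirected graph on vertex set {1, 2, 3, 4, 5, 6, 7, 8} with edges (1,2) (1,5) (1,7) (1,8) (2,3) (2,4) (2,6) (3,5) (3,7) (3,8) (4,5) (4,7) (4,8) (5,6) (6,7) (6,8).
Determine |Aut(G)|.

G is 4-regular and bipartite with parts {2, 5, 7, 8} and {1, 3, 4, 6} (each part is independent and every cross-pair is an edge), so G = K_{4,4}. Each part can be permuted independently (S_4 × S_4) and the two equal-size parts can also be swapped, giving (S_4 × S_4) ⋊ Z_2 of order 2·(4!)² = 1152.

1152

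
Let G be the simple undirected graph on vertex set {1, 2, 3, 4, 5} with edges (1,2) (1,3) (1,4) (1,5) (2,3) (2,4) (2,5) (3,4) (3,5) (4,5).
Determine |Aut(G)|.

120

Every vertex has degree 4, so G is the complete graph K_5. Every bijection on the vertex set is an automorphism of K_5; hence Aut(K_5) ≅ S_5, order 120.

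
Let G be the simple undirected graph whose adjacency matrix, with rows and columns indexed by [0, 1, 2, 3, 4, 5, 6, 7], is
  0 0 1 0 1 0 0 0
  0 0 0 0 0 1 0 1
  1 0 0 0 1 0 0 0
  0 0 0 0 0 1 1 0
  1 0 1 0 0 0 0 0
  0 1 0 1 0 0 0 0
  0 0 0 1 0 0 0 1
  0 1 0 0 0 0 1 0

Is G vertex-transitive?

G has two connected components, {1, 3, 5, 6, 7} and {0, 2, 4}; each is 2-regular, so G = C_5 ⊔ C_3. The orbit of 0 under Aut(G) is {0, 2, 4}, which does not contain 1, so G is not vertex-transitive.

No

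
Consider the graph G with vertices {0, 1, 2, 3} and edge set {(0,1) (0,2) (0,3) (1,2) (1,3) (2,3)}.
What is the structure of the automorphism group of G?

the symmetric group on 4 letters

Every vertex has degree 3, so G is the complete graph K_4. Any permutation of the 4 vertices preserves K_4, so Aut(K_4) = S_4 of order 4! = 24.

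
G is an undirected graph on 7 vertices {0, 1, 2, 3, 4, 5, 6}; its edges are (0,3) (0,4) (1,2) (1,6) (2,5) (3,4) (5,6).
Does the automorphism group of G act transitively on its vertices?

No

G has two connected components, {1, 2, 5, 6} and {0, 3, 4}; each is 2-regular, so G = C_4 ⊔ C_3. The orbit of 0 under Aut(G) is {0, 3, 4}, which does not contain 1, so G is not vertex-transitive.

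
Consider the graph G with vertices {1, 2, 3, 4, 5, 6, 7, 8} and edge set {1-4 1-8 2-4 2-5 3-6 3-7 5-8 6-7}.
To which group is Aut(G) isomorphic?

G has two connected components, {1, 2, 4, 5, 8} and {3, 6, 7}; each is 2-regular, so G = C_5 ⊔ C_3. The components are non-isomorphic (different sizes), so Aut(G) = Aut(C_3) × Aut(C_5) = D_3 × D_5 of order 6·10 = 60.

D_3 × D_5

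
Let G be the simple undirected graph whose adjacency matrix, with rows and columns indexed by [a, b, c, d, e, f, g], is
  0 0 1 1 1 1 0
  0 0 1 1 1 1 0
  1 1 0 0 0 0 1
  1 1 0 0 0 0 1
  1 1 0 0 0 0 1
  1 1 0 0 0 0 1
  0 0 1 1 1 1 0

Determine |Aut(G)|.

The vertices split by degree into {a, b, g} (degree 4) and {c, d, e, f} (degree 3); every edge runs between the two parts, so G is the complete bipartite graph K_{3,4}. The parts have unequal sizes, so no automorphism swaps them; each part is permuted independently, giving S_3 × S_4 of order 3!·4! = 144.

144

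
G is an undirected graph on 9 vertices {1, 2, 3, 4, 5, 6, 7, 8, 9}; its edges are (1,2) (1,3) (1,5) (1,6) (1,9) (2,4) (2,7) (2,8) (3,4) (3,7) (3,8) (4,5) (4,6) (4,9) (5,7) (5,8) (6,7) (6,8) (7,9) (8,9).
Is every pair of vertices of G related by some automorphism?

Automorphisms preserve degree, but G has vertices of degree 4 and vertices of degree 5; no automorphism maps one to the other, so G is not vertex-transitive.

No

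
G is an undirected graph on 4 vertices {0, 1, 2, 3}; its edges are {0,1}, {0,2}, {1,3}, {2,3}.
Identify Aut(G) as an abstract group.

G is 2-regular and connected on 4 vertices, i.e. the cycle C_4. The automorphisms of the 4-cycle are exactly the symmetries of a regular 4-gon: the dihedral group D_4, |D_4| = 8.

the dihedral group of order 8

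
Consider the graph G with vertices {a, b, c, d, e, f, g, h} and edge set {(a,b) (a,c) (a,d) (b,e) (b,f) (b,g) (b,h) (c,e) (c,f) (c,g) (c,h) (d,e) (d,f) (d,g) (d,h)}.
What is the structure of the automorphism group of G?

S_3 × S_5

The vertices split by degree into {b, c, d} (degree 5) and {a, e, f, g, h} (degree 3); every edge runs between the two parts, so G is the complete bipartite graph K_{3,5}. Automorphisms preserve the bipartition setwise (since the parts differ in size) and act as S_3 × S_5 within it; |Aut| = 720.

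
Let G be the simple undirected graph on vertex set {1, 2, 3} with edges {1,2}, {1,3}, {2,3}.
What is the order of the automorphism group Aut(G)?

All 3 vertices are pairwise adjacent: G = K_3. Any permutation of the 3 vertices preserves K_3, so Aut(K_3) = S_3 of order 3! = 6.

6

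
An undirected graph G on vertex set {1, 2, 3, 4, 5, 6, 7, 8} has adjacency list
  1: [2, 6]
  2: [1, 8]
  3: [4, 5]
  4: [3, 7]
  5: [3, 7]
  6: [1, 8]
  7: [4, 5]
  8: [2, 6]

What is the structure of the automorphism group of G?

G has two connected components, {1, 2, 6, 8} and {3, 4, 5, 7}; each is 2-regular, so G = C_4 ⊔ C_4. With two isomorphic components, Aut(G) = Aut(C_4) ≀ S_2 = (D_4 × D_4) ⋊ Z_2: permute each cycle by D_4, then optionally swap the two cycles. Order 2·(2·4)² = 128.

D_4 ≀ Z_2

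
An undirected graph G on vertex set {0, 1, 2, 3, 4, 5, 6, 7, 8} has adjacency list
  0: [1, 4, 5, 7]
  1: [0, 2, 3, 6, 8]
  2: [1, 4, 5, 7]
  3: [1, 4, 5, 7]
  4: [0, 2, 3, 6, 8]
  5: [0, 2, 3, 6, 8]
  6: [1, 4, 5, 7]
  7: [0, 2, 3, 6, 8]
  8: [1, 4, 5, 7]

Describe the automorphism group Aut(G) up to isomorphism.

The vertices split by degree into {1, 4, 5, 7} (degree 5) and {0, 2, 3, 6, 8} (degree 4); every edge runs between the two parts, so G is the complete bipartite graph K_{4,5}. The parts have unequal sizes, so no automorphism swaps them; each part is permuted independently, giving S_5 × S_4 of order 5!·4! = 2880.

S_5 × S_4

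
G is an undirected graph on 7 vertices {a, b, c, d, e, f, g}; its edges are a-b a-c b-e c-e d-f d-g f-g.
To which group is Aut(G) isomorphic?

G has two connected components, {a, b, c, e} and {d, f, g}; each is 2-regular, so G = C_4 ⊔ C_3. No automorphism exchanges components of different sizes, hence Aut(G) is the direct product D_4 × D_3, order 48.

D_4 × D_3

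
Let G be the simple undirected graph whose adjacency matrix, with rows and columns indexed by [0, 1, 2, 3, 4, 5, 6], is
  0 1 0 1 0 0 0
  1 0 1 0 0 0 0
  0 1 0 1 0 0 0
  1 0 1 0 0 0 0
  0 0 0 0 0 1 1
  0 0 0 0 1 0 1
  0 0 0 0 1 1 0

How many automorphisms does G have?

G has two connected components, {0, 1, 2, 3} and {4, 5, 6}; each is 2-regular, so G = C_4 ⊔ C_3. No automorphism exchanges components of different sizes, hence Aut(G) is the direct product D_4 × D_3, order 48.

48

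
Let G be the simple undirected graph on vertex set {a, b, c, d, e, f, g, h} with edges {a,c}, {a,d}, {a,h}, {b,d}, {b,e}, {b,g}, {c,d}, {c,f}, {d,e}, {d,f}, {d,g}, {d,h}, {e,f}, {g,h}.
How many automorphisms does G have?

14

Vertex d is the unique vertex of degree 7; the remaining 7 vertices each have degree 3 and induce a cycle, so G is the wheel on 8 vertices with hub d. With the hub fixed, the remaining symmetry is that of the rim cycle C_7, giving the dihedral group D_7.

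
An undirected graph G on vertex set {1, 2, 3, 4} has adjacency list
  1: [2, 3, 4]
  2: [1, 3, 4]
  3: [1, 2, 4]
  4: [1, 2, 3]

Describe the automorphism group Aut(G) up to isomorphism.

Every vertex has degree 3, so G is the complete graph K_4. Any permutation of the 4 vertices preserves K_4, so Aut(K_4) = S_4 of order 4! = 24.

the symmetric group on 4 letters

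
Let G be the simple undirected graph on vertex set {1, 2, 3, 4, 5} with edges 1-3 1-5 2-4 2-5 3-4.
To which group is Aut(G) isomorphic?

Every vertex has degree 2 and the graph is connected, so G is the 5-cycle C_5. The automorphisms of the 5-cycle are exactly the symmetries of a regular 5-gon: the dihedral group D_5, |D_5| = 10.

D_5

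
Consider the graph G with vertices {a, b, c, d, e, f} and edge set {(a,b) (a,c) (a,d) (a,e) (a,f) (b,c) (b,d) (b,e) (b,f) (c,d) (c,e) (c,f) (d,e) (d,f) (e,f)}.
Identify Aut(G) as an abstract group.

Every vertex has degree 5, so G is the complete graph K_6. Any permutation of the 6 vertices preserves K_6, so Aut(K_6) = S_6 of order 6! = 720.

the symmetric group on 6 letters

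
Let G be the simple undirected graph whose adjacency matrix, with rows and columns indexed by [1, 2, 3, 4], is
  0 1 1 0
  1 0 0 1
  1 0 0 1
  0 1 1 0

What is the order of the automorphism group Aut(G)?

8

Every vertex has degree 2 and the graph is connected, so G is the 4-cycle C_4. C_4 has 4 rotations and 4 reflections, so Aut(C_4) ≅ D_4 of order 8.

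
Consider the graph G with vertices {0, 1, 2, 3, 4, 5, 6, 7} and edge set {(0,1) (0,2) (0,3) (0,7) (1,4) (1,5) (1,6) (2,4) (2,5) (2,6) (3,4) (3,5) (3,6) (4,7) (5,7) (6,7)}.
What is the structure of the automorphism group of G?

G is 4-regular and bipartite with parts {1, 2, 3, 7} and {0, 4, 5, 6} (each part is independent and every cross-pair is an edge), so G = K_{4,4}. Aut(K_{4,4}) is the wreath product S_4 ≀ Z_2: permute within each part, then optionally swap the parts; |Aut| = 2·(4!)² = 1152.

(S_4 × S_4) ⋊ Z_2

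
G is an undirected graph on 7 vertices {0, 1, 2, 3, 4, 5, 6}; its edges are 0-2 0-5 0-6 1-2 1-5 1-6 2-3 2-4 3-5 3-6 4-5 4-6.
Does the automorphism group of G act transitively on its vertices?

No

Automorphisms preserve degree, but G has vertices of degree 3 and vertices of degree 4; no automorphism maps one to the other, so G is not vertex-transitive.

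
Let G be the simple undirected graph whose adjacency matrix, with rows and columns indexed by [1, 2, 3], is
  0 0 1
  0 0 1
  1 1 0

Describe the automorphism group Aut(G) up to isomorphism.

Z_2

The degree sequence is [1, 1, 2]; the two degree-1 vertices 1 and 2 are the ends of a path, so G = P_3. The only nontrivial automorphism of a path is the end-to-end reflection, so Aut(G) ≅ Z_2.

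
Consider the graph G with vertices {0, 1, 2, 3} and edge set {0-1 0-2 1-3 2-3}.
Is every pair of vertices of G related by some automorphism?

Yes

Every vertex has degree 2 and the graph is connected, so G is the 4-cycle C_4. The automorphisms of the 4-cycle are exactly the symmetries of a regular 4-gon: the dihedral group D_4, |D_4| = 8. This group acts transitively on the 4 vertices.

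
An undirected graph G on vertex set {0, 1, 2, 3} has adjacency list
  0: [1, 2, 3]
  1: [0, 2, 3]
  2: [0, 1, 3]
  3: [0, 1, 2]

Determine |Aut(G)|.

Every vertex has degree 3, so G is the complete graph K_4. Every bijection on the vertex set is an automorphism of K_4; hence Aut(K_4) ≅ S_4, order 24.

24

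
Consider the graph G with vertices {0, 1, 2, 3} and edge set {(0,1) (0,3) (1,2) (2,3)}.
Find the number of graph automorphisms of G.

G is 2-regular and bipartite on 2^2 = 4 vertices with girth 4; it is the hypercube graph Q_2. The symmetry group of the 2-cube is the hyperoctahedral group B_2 = Z_2 ≀ S_2, of order 2^2·2! = 8.

8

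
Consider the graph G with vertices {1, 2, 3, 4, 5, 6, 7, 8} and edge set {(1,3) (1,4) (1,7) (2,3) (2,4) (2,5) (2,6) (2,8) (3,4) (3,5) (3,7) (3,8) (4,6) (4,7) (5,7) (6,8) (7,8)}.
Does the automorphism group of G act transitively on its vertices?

Vertex 3 is the only vertex of degree 6, so every automorphism fixes it; G is not vertex-transitive.

No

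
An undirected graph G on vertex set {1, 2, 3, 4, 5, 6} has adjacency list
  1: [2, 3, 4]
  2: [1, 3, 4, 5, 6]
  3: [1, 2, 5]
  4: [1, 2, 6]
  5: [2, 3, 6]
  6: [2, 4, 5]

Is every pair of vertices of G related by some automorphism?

No

Vertex 2 is the only vertex of degree 5, so every automorphism fixes it; G is not vertex-transitive.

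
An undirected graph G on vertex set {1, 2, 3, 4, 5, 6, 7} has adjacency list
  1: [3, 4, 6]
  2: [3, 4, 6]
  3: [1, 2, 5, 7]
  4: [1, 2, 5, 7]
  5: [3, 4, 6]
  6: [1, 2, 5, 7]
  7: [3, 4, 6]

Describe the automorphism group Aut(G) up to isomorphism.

S_4 × S_3

The vertices split by degree into {3, 4, 6} (degree 4) and {1, 2, 5, 7} (degree 3); every edge runs between the two parts, so G is the complete bipartite graph K_{3,4}. Automorphisms preserve the bipartition setwise (since the parts differ in size) and act as S_4 × S_3 within it; |Aut| = 144.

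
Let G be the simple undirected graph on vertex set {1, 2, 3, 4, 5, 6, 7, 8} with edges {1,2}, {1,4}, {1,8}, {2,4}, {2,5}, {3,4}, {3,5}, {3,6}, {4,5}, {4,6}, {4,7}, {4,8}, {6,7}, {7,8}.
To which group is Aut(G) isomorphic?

the dihedral group of order 14

Vertex 4 is the unique vertex of degree 7; the remaining 7 vertices each have degree 3 and induce a cycle, so G is the wheel on 8 vertices with hub 4. With the hub fixed, the remaining symmetry is that of the rim cycle C_7, giving the dihedral group D_7.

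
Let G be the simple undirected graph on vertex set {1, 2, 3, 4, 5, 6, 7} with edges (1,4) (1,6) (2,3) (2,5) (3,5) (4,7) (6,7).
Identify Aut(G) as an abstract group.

G has two connected components, {1, 4, 6, 7} and {2, 3, 5}; each is 2-regular, so G = C_4 ⊔ C_3. The components are non-isomorphic (different sizes), so Aut(G) = Aut(C_4) × Aut(C_3) = D_4 × D_3 of order 8·6 = 48.

D_4 × D_3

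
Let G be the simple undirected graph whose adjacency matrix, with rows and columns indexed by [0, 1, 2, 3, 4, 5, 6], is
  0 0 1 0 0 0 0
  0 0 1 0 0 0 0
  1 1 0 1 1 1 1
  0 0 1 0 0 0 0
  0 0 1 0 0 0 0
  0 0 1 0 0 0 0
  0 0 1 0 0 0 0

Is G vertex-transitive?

Vertex 2 is the only vertex of degree 6, so every automorphism fixes it; G is not vertex-transitive.

No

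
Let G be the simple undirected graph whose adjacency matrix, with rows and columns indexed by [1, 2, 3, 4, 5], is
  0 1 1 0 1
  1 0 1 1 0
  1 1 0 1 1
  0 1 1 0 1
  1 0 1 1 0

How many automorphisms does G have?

Vertex 3 is the unique vertex of degree 4; the remaining 4 vertices each have degree 3 and induce a cycle, so G is the wheel on 5 vertices with hub 3. Every automorphism fixes the hub and acts on the rim 4-cycle, so Aut(G) ≅ Aut(C_4) = D_4 of order 8.

8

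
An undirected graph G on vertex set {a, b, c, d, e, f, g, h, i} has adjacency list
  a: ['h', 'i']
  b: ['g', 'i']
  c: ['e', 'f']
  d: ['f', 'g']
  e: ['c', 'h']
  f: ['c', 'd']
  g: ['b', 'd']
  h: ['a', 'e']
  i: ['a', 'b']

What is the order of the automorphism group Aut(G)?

Every vertex has degree 2 and the graph is connected, so G is the 9-cycle C_9. C_9 has 9 rotations and 9 reflections, so Aut(C_9) ≅ D_9 of order 18.

18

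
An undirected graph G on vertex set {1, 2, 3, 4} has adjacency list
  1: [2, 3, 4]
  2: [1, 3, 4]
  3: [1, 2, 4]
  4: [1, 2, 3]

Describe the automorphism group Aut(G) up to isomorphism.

All 4 vertices are pairwise adjacent: G = K_4. Any permutation of the 4 vertices preserves K_4, so Aut(K_4) = S_4 of order 4! = 24.

the symmetric group on 4 letters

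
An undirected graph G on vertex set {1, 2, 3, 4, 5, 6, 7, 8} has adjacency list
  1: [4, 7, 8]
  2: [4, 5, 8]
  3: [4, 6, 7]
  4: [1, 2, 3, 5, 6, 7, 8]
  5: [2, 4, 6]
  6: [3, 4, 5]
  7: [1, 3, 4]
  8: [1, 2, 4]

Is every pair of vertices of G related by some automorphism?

Vertex 4 is the only vertex of degree 7, so every automorphism fixes it; G is not vertex-transitive.

No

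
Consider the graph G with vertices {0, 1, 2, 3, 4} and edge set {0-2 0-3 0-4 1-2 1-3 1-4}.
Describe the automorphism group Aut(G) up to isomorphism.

S_3 × S_2

The vertices split by degree into {0, 1} (degree 3) and {2, 3, 4} (degree 2); every edge runs between the two parts, so G is the complete bipartite graph K_{2,3}. The parts have unequal sizes, so no automorphism swaps them; each part is permuted independently, giving S_3 × S_2 of order 3!·2! = 12.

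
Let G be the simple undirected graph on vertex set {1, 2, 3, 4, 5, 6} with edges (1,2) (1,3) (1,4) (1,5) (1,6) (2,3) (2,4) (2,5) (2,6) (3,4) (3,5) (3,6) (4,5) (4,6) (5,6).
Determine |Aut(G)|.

All 6 vertices are pairwise adjacent: G = K_6. Every bijection on the vertex set is an automorphism of K_6; hence Aut(K_6) ≅ S_6, order 720.

720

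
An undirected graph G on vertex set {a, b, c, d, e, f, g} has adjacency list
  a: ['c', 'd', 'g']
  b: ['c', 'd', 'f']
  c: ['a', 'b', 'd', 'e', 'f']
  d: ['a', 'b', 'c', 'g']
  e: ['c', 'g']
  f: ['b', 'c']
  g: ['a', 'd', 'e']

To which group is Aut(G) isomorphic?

{e}

The degree sequence is [3, 3, 5, 4, 2, 2, 3]. Checking the degree-preserving permutations of the vertex set shows that none except the identity preserves every edge, so Aut(G) is trivial.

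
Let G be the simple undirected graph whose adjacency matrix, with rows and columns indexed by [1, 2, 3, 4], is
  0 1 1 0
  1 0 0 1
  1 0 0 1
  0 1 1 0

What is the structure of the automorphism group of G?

G is 2-regular and bipartite on 2^2 = 4 vertices with girth 4; it is the hypercube graph Q_2. Aut(Q_2) consists of the signed permutations of the 2 coordinate axes: 2! permutations times 2^2 sign flips, so |Aut| = 2^2·2! = 8.

D_4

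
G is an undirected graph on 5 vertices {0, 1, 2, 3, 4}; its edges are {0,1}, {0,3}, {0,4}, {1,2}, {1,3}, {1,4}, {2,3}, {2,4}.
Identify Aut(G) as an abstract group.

D_4

Vertex 1 is the unique vertex of degree 4; the remaining 4 vertices each have degree 3 and induce a cycle, so G is the wheel on 5 vertices with hub 1. Every automorphism fixes the hub and acts on the rim 4-cycle, so Aut(G) ≅ Aut(C_4) = D_4 of order 8.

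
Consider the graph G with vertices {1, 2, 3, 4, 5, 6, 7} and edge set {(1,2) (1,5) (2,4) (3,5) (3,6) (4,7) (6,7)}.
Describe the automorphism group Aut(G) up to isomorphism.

the dihedral group of order 14

G is 2-regular and connected on 7 vertices, i.e. the cycle C_7. The automorphisms of the 7-cycle are exactly the symmetries of a regular 7-gon: the dihedral group D_7, |D_7| = 14.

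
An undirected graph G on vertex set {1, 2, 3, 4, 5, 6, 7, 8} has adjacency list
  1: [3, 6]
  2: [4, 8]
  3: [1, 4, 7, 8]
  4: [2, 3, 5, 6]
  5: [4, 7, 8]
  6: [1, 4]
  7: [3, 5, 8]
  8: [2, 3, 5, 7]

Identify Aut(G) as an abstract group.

{e}

The degree sequence is [2, 2, 4, 4, 3, 2, 3, 4]. Checking the degree-preserving permutations of the vertex set shows that none except the identity preserves every edge, so Aut(G) is trivial.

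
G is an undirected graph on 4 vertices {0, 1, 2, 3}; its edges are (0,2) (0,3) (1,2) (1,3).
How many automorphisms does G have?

G is 2-regular and connected on 4 vertices, i.e. the cycle C_4. The automorphisms of the 4-cycle are exactly the symmetries of a regular 4-gon: the dihedral group D_4, |D_4| = 8.

8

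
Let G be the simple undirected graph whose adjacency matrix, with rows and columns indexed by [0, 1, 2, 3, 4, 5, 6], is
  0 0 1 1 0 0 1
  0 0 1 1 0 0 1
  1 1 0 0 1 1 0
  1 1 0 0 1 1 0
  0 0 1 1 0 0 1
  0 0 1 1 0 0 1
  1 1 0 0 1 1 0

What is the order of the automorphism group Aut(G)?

144

The vertices split by degree into {2, 3, 6} (degree 4) and {0, 1, 4, 5} (degree 3); every edge runs between the two parts, so G is the complete bipartite graph K_{3,4}. The parts have unequal sizes, so no automorphism swaps them; each part is permuted independently, giving S_3 × S_4 of order 3!·4! = 144.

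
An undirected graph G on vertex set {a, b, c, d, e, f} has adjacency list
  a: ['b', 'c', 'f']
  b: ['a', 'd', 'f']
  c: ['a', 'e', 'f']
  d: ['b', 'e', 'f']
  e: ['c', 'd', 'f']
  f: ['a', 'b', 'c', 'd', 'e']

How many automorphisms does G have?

Vertex f is the unique vertex of degree 5; the remaining 5 vertices each have degree 3 and induce a cycle, so G is the wheel on 6 vertices with hub f. Every automorphism fixes the hub and acts on the rim 5-cycle, so Aut(G) ≅ Aut(C_5) = D_5 of order 10.

10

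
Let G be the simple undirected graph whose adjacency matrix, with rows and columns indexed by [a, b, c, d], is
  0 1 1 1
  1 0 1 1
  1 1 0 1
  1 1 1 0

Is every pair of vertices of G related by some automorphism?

Yes

Every vertex has degree 3, so G is the complete graph K_4. Any permutation of the 4 vertices preserves K_4, so Aut(K_4) = S_4 of order 4! = 24. Under this action every vertex can be carried to every other, so G is vertex-transitive.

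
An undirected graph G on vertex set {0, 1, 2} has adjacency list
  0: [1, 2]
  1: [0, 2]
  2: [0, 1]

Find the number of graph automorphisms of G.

Every vertex has degree 2, so G is the complete graph K_3. Any permutation of the 3 vertices preserves K_3, so Aut(K_3) = S_3 of order 3! = 6.

6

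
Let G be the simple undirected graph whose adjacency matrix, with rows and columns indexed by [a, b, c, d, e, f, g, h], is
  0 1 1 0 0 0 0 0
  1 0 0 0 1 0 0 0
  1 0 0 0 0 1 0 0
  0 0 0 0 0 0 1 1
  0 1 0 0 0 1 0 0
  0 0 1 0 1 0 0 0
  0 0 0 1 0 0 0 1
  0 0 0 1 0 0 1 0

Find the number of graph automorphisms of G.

60

G has two connected components, {a, b, c, e, f} and {d, g, h}; each is 2-regular, so G = C_5 ⊔ C_3. No automorphism exchanges components of different sizes, hence Aut(G) is the direct product D_5 × D_3, order 60.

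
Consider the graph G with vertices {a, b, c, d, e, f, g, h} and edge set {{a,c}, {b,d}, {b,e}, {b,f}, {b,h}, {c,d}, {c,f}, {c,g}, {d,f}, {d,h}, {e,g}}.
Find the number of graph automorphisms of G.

1

The degree sequence is [1, 4, 4, 4, 2, 3, 2, 2]. Checking the degree-preserving permutations of the vertex set shows that none except the identity preserves every edge, so Aut(G) is trivial.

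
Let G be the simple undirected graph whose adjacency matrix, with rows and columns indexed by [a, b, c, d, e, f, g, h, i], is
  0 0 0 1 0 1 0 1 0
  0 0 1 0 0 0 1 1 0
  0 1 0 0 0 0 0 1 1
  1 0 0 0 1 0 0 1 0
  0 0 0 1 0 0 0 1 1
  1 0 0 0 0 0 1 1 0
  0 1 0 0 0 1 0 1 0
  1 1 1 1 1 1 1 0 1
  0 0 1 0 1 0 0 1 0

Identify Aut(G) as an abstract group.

D_8

Vertex h is the unique vertex of degree 8; the remaining 8 vertices each have degree 3 and induce a cycle, so G is the wheel on 9 vertices with hub h. Every automorphism fixes the hub and acts on the rim 8-cycle, so Aut(G) ≅ Aut(C_8) = D_8 of order 16.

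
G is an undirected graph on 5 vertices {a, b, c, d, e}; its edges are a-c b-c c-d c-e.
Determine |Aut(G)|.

Vertex c has degree 4 and every other vertex has degree 1, so G is the star K_{1,4} with centre c. Any automorphism fixes the centre and permutes the 4 leaves freely, so Aut(G) ≅ S_4 of order 4! = 24.

24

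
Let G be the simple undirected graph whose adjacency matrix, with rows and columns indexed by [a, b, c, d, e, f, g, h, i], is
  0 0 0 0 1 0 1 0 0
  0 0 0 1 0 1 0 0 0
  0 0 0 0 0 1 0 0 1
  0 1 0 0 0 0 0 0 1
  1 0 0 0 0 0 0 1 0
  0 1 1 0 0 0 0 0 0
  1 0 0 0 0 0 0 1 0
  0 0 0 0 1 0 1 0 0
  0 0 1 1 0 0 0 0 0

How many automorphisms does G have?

G has two connected components, {b, c, d, f, i} and {a, e, g, h}; each is 2-regular, so G = C_5 ⊔ C_4. The components are non-isomorphic (different sizes), so Aut(G) = Aut(C_4) × Aut(C_5) = D_4 × D_5 of order 8·10 = 80.

80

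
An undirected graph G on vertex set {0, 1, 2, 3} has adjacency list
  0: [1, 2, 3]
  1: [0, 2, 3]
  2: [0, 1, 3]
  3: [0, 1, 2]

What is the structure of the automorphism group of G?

All 4 vertices are pairwise adjacent: G = K_4. Any permutation of the 4 vertices preserves K_4, so Aut(K_4) = S_4 of order 4! = 24.

the symmetric group on 4 letters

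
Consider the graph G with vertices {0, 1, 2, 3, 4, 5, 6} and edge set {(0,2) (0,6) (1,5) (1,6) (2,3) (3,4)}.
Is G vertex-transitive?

No

Automorphisms preserve degree, but G has vertices of degree 1 and vertices of degree 2; no automorphism maps one to the other, so G is not vertex-transitive.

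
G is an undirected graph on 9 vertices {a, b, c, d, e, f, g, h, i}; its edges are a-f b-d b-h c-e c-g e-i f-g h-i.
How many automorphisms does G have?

2

The degree sequence is [1, 2, 2, 1, 2, 2, 2, 2, 2]; the two degree-1 vertices a and d are the ends of a path, so G = P_9. A path has exactly one nontrivial symmetry — reversal — giving Aut(G) of order 2.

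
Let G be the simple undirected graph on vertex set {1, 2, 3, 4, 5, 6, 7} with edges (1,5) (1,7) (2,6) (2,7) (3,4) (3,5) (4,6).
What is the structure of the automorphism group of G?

Every vertex has degree 2 and the graph is connected, so G is the 7-cycle C_7. The automorphisms of the 7-cycle are exactly the symmetries of a regular 7-gon: the dihedral group D_7, |D_7| = 14.

the dihedral group of order 14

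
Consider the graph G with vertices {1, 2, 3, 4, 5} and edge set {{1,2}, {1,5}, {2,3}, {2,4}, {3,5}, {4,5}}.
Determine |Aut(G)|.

12

The vertices split by degree into {2, 5} (degree 3) and {1, 3, 4} (degree 2); every edge runs between the two parts, so G is the complete bipartite graph K_{2,3}. Automorphisms preserve the bipartition setwise (since the parts differ in size) and act as S_2 × S_3 within it; |Aut| = 12.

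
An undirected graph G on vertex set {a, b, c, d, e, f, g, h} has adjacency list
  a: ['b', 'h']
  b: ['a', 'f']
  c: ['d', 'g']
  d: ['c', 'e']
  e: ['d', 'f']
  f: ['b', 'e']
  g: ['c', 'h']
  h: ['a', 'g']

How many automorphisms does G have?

16

G is 2-regular and connected on 8 vertices, i.e. the cycle C_8. C_8 has 8 rotations and 8 reflections, so Aut(C_8) ≅ D_8 of order 16.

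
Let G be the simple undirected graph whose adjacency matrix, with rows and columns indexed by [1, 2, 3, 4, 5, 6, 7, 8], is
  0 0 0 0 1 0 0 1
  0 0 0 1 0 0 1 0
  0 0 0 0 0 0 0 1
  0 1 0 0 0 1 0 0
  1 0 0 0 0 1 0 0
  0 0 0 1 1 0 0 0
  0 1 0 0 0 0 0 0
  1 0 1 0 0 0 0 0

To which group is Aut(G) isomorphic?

the cyclic group of order 2

The degree sequence is [2, 2, 1, 2, 2, 2, 1, 2]; the two degree-1 vertices 3 and 7 are the ends of a path, so G = P_8. The only nontrivial automorphism of a path is the end-to-end reflection, so Aut(G) ≅ Z_2.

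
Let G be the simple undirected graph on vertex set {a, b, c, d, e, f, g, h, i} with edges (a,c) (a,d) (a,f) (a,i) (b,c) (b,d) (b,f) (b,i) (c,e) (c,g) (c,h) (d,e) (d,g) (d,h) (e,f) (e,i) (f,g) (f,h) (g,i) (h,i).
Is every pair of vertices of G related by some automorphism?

No

Automorphisms preserve degree, but G has vertices of degree 4 and vertices of degree 5; no automorphism maps one to the other, so G is not vertex-transitive.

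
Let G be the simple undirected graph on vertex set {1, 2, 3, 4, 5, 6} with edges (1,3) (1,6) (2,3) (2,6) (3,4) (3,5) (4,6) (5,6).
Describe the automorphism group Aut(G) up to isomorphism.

The vertices split by degree into {3, 6} (degree 4) and {1, 2, 4, 5} (degree 2); every edge runs between the two parts, so G is the complete bipartite graph K_{2,4}. The parts have unequal sizes, so no automorphism swaps them; each part is permuted independently, giving S_2 × S_4 of order 2!·4! = 48.

S_2 × S_4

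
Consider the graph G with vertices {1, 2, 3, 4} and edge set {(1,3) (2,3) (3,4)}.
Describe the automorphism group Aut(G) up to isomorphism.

the symmetric group on 3 letters

Vertex 3 has degree 3 and every other vertex has degree 1, so G is the star K_{1,3} with centre 3. Any automorphism fixes the centre and permutes the 3 leaves freely, so Aut(G) ≅ S_3 of order 3! = 6.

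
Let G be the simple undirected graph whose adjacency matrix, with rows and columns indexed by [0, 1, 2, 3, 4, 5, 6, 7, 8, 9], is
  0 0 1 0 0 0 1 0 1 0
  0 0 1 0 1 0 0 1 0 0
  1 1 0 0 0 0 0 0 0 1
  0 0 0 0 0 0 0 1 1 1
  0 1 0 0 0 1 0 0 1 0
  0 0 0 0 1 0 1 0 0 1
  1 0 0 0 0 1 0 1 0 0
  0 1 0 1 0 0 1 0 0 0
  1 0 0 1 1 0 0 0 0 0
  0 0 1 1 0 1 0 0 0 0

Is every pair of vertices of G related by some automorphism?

G is 3-regular on 10 vertices with no triangles and no 4-cycles (girth 5): this is the Petersen graph. It is a classical fact that the Petersen graph has automorphism group S_5 (order 120), arising from its description as the Kneser graph K(5,2). Under this action every vertex can be carried to every other, so G is vertex-transitive.

Yes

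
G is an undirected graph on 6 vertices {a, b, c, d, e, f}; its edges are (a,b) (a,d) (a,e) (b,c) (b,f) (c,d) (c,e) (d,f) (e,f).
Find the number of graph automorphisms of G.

G is 3-regular and bipartite with parts {a, c, f} and {b, d, e} (each part is independent and every cross-pair is an edge), so G = K_{3,3}. Aut(K_{3,3}) is the wreath product S_3 ≀ Z_2: permute within each part, then optionally swap the parts; |Aut| = 2·(3!)² = 72.

72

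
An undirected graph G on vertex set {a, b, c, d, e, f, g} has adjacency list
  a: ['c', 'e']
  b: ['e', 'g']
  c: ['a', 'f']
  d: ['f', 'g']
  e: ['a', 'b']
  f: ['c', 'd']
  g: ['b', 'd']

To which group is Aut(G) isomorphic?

G is 2-regular and connected on 7 vertices, i.e. the cycle C_7. The automorphisms of the 7-cycle are exactly the symmetries of a regular 7-gon: the dihedral group D_7, |D_7| = 14.

D_7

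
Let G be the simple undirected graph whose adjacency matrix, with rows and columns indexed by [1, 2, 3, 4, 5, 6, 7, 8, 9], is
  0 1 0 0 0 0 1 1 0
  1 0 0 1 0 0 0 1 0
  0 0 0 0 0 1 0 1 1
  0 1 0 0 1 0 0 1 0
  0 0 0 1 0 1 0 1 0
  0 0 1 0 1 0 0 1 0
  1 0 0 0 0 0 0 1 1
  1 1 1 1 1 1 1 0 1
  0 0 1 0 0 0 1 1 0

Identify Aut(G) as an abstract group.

Vertex 8 is the unique vertex of degree 8; the remaining 8 vertices each have degree 3 and induce a cycle, so G is the wheel on 9 vertices with hub 8. Every automorphism fixes the hub and acts on the rim 8-cycle, so Aut(G) ≅ Aut(C_8) = D_8 of order 16.

D_8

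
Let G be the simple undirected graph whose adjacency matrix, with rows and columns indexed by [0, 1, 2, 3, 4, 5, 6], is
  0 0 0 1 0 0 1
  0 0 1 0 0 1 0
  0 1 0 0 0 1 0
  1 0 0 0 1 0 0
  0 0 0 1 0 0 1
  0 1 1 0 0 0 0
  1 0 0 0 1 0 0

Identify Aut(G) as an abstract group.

D_4 × D_3

G has two connected components, {0, 3, 4, 6} and {1, 2, 5}; each is 2-regular, so G = C_4 ⊔ C_3. The components are non-isomorphic (different sizes), so Aut(G) = Aut(C_4) × Aut(C_3) = D_4 × D_3 of order 8·6 = 48.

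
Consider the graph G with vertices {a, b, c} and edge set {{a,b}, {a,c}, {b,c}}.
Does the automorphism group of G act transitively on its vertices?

All 3 vertices are pairwise adjacent: G = K_3. Any permutation of the 3 vertices preserves K_3, so Aut(K_3) = S_3 of order 3! = 6. This group acts transitively on the 3 vertices.

Yes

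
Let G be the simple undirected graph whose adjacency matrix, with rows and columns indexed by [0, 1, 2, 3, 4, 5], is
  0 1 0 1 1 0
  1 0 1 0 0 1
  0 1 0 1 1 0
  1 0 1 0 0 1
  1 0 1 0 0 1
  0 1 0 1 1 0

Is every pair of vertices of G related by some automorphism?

Yes

G is 3-regular and bipartite with parts {1, 3, 4} and {0, 2, 5} (each part is independent and every cross-pair is an edge), so G = K_{3,3}. Aut(K_{3,3}) is the wreath product S_3 ≀ Z_2: permute within each part, then optionally swap the parts; |Aut| = 2·(3!)² = 72. This group acts transitively on the 6 vertices.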